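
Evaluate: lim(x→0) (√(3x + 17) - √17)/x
This is a standard limit.

Factor or rationalize the expression:
  lim(x→0) (√(3x + 17) - √17)/x = 3·sqrt(17)/34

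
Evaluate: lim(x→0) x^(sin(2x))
This is an exponential indeterminate form.

For exponential indeterminate forms, take the natural log:
  Let L = lim(x→0) x^(sin(2x))
  Then ln(L) = lim(x→0) [exponent × ln(base)]
  Evaluate using L'Hôpital or standard limits, then exponentiate.
  L = 1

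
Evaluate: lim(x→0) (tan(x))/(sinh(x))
This is a 0/0 indeterminate form.

Apply L'Hôpital's rule: differentiate numerator and denominator separately.
  f(x) = tan(x)   ⇒   f'(x) = tan(x)^2 + 1
  g(x) = sinh(x)   ⇒   g'(x) = cosh(x)
  lim(x→0) f'(x)/g'(x) = lim(x→0) (tan(x)^2 + 1)/(cosh(x))
  = 1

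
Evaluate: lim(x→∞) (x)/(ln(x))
This is an ∞/∞ indeterminate form.

Apply L'Hôpital's rule: differentiate numerator and denominator separately.
  f(x) = x   ⇒   f'(x) = 1
  g(x) = ln(x)   ⇒   g'(x) = 1/x
  lim(x→∞) f'(x)/g'(x) = lim(x→∞) (1)/(1/x)
  = ∞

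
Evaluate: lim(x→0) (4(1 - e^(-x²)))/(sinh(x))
This is a 0/0 indeterminate form.

Apply L'Hôpital's rule: differentiate numerator and denominator separately.
  f(x) = 4 - 4·e^(-x^2)   ⇒   f'(x) = 8·x·e^(-x^2)
  g(x) = sinh(x)   ⇒   g'(x) = cosh(x)
  lim(x→0) f'(x)/g'(x) = lim(x→0) (8·x·e^(-x^2))/(cosh(x))
  = 0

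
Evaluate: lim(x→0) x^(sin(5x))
This is an exponential indeterminate form.

For exponential indeterminate forms, take the natural log:
  Let L = lim(x→0) x^(sin(5x))
  Then ln(L) = lim(x→0) [exponent × ln(base)]
  Evaluate using L'Hôpital or standard limits, then exponentiate.
  L = 1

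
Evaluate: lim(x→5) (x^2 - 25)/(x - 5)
This is a standard limit.

Factor or rationalize the expression:
  lim(x→5) (x^2 - 25)/(x - 5) = 10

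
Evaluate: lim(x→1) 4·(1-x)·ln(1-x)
This is a 0·∞ indeterminate form.

Rewrite 0·∞ as a quotient (0/0 or ∞/∞ form), then apply L'Hôpital's rule:
  lim(x→1) 4·(1-x)·ln(1-x) = 0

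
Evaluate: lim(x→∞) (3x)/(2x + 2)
This is an ∞/∞ indeterminate form.

Apply L'Hôpital's rule: differentiate numerator and denominator separately.
  f(x) = 3·x   ⇒   f'(x) = 3
  g(x) = 2·x + 2   ⇒   g'(x) = 2
  lim(x→∞) f'(x)/g'(x) = lim(x→∞) (3)/(2)
  = 3/2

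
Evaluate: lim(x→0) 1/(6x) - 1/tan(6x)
This is an ∞-∞ indeterminate form.

Combine fractions or rationalize to convert ∞-∞ to 0/0 form:
  lim(x→0) 1/(6x) - 1/tan(6x) = 0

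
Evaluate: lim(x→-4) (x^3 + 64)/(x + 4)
This is a standard limit.

Factor or rationalize the expression:
  lim(x→-4) (x^3 + 64)/(x + 4) = 48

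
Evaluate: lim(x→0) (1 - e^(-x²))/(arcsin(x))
This is a 0/0 indeterminate form.

Apply L'Hôpital's rule: differentiate numerator and denominator separately.
  f(x) = 1 - e^(-x^2)   ⇒   f'(x) = 2·x·e^(-x^2)
  g(x) = asin(x)   ⇒   g'(x) = 1/sqrt(1 - x^2)
  lim(x→0) f'(x)/g'(x) = lim(x→0) (2·x·e^(-x^2))/(1/sqrt(1 - x^2))
  = 0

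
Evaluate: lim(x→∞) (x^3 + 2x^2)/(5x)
This is an ∞/∞ indeterminate form.

Apply L'Hôpital's rule: differentiate numerator and denominator separately.
  f(x) = x^3 + 2·x^2   ⇒   f'(x) = 3·x^2 + 4·x
  g(x) = 5·x   ⇒   g'(x) = 5
  lim(x→∞) f'(x)/g'(x) = lim(x→∞) (3·x^2 + 4·x)/(5)
  = ∞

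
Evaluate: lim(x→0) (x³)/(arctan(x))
This is a 0/0 indeterminate form.

Apply L'Hôpital's rule: differentiate numerator and denominator separately.
  f(x) = x^3   ⇒   f'(x) = 3·x^2
  g(x) = atan(x)   ⇒   g'(x) = 1/(x^2 + 1)
  lim(x→0) f'(x)/g'(x) = lim(x→0) (3·x^2)/(1/(x^2 + 1))
  = 0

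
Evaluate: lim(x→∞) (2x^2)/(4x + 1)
This is an ∞/∞ indeterminate form.

Apply L'Hôpital's rule: differentiate numerator and denominator separately.
  f(x) = 2·x^2   ⇒   f'(x) = 4·x
  g(x) = 4·x + 1   ⇒   g'(x) = 4
  lim(x→∞) f'(x)/g'(x) = lim(x→∞) (4·x)/(4)
  = ∞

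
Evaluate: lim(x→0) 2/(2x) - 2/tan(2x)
This is an ∞-∞ indeterminate form.

Combine fractions or rationalize to convert ∞-∞ to 0/0 form:
  lim(x→0) 2/(2x) - 2/tan(2x) = 0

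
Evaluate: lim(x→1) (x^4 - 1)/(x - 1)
This is a standard limit.

Factor or rationalize the expression:
  lim(x→1) (x^4 - 1)/(x - 1) = 4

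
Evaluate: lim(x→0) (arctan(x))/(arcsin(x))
This is a 0/0 indeterminate form.

Apply L'Hôpital's rule: differentiate numerator and denominator separately.
  f(x) = atan(x)   ⇒   f'(x) = 1/(x^2 + 1)
  g(x) = asin(x)   ⇒   g'(x) = 1/sqrt(1 - x^2)
  lim(x→0) f'(x)/g'(x) = lim(x→0) (1/(x^2 + 1))/(1/sqrt(1 - x^2))
  = 1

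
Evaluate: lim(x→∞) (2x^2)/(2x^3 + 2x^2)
This is an ∞/∞ indeterminate form.

Apply L'Hôpital's rule: differentiate numerator and denominator separately.
  f(x) = 2·x^2   ⇒   f'(x) = 4·x
  g(x) = 2·x^3 + 2·x^2   ⇒   g'(x) = 6·x^2 + 4·x
  lim(x→∞) f'(x)/g'(x) = lim(x→∞) (4·x)/(6·x^2 + 4·x)
  = 0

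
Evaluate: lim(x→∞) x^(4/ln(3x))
This is an exponential indeterminate form.

For exponential indeterminate forms, take the natural log:
  Let L = lim(x→∞) x^(4/ln(3x))
  Then ln(L) = lim(x→∞) [exponent × ln(base)]
  Evaluate using L'Hôpital or standard limits, then exponentiate.
  L = e^(4)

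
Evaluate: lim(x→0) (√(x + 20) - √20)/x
This is a standard limit.

Factor or rationalize the expression:
  lim(x→0) (√(x + 20) - √20)/x = sqrt(5)/20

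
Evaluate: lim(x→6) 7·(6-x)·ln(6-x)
This is a 0·∞ indeterminate form.

Rewrite 0·∞ as a quotient (0/0 or ∞/∞ form), then apply L'Hôpital's rule:
  lim(x→6) 7·(6-x)·ln(6-x) = 0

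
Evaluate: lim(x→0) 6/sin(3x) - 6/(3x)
This is an ∞-∞ indeterminate form.

Combine fractions or rationalize to convert ∞-∞ to 0/0 form:
  lim(x→0) 6/sin(3x) - 6/(3x) = 0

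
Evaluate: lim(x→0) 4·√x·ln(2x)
This is a 0·∞ indeterminate form.

Rewrite 0·∞ as a quotient (0/0 or ∞/∞ form), then apply L'Hôpital's rule:
  lim(x→0) 4·√x·ln(2x) = 0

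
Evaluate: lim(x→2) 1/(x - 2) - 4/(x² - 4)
This is an ∞-∞ indeterminate form.

Combine fractions or rationalize to convert ∞-∞ to 0/0 form:
  lim(x→2) 1/(x - 2) - 4/(x² - 4) = 1/4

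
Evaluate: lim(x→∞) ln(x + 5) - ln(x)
This is an ∞-∞ indeterminate form.

Combine fractions or rationalize to convert ∞-∞ to 0/0 form:
  lim(x→∞) ln(x + 5) - ln(x) = 0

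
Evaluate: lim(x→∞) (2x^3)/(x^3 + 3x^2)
This is an ∞/∞ indeterminate form.

Apply L'Hôpital's rule: differentiate numerator and denominator separately.
  f(x) = 2·x^3   ⇒   f'(x) = 6·x^2
  g(x) = x^3 + 3·x^2   ⇒   g'(x) = 3·x^2 + 6·x
  lim(x→∞) f'(x)/g'(x) = lim(x→∞) (6·x^2)/(3·x^2 + 6·x)
  = 2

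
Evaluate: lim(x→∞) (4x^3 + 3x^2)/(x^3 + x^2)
This is an ∞/∞ indeterminate form.

Apply L'Hôpital's rule: differentiate numerator and denominator separately.
  f(x) = 4·x^3 + 3·x^2   ⇒   f'(x) = 12·x^2 + 6·x
  g(x) = x^3 + x^2   ⇒   g'(x) = 3·x^2 + 2·x
  lim(x→∞) f'(x)/g'(x) = lim(x→∞) (12·x^2 + 6·x)/(3·x^2 + 2·x)
  = 4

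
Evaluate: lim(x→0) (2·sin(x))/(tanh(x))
This is a 0/0 indeterminate form.

Apply L'Hôpital's rule: differentiate numerator and denominator separately.
  f(x) = 2·sin(x)   ⇒   f'(x) = 2·cos(x)
  g(x) = tanh(x)   ⇒   g'(x) = 1 - tanh(x)^2
  lim(x→0) f'(x)/g'(x) = lim(x→0) (2·cos(x))/(1 - tanh(x)^2)
  = 2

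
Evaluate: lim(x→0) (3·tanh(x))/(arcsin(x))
This is a 0/0 indeterminate form.

Apply L'Hôpital's rule: differentiate numerator and denominator separately.
  f(x) = 3·tanh(x)   ⇒   f'(x) = 3 - 3·tanh(x)^2
  g(x) = asin(x)   ⇒   g'(x) = 1/sqrt(1 - x^2)
  lim(x→0) f'(x)/g'(x) = lim(x→0) (3 - 3·tanh(x)^2)/(1/sqrt(1 - x^2))
  = 3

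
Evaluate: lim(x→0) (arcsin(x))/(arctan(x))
This is a 0/0 indeterminate form.

Apply L'Hôpital's rule: differentiate numerator and denominator separately.
  f(x) = asin(x)   ⇒   f'(x) = 1/sqrt(1 - x^2)
  g(x) = atan(x)   ⇒   g'(x) = 1/(x^2 + 1)
  lim(x→0) f'(x)/g'(x) = lim(x→0) (1/sqrt(1 - x^2))/(1/(x^2 + 1))
  = 1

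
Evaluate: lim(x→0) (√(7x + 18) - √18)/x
This is a standard limit.

Factor or rationalize the expression:
  lim(x→0) (√(7x + 18) - √18)/x = 7·sqrt(2)/12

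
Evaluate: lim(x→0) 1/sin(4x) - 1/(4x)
This is an ∞-∞ indeterminate form.

Combine fractions or rationalize to convert ∞-∞ to 0/0 form:
  lim(x→0) 1/sin(4x) - 1/(4x) = 0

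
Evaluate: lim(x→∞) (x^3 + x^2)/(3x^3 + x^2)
This is an ∞/∞ indeterminate form.

Apply L'Hôpital's rule: differentiate numerator and denominator separately.
  f(x) = x^3 + x^2   ⇒   f'(x) = 3·x^2 + 2·x
  g(x) = 3·x^3 + x^2   ⇒   g'(x) = 9·x^2 + 2·x
  lim(x→∞) f'(x)/g'(x) = lim(x→∞) (3·x^2 + 2·x)/(9·x^2 + 2·x)
  = 1/3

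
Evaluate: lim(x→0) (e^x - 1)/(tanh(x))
This is a 0/0 indeterminate form.

Apply L'Hôpital's rule: differentiate numerator and denominator separately.
  f(x) = e^(x) - 1   ⇒   f'(x) = e^(x)
  g(x) = tanh(x)   ⇒   g'(x) = 1 - tanh(x)^2
  lim(x→0) f'(x)/g'(x) = lim(x→0) (e^(x))/(1 - tanh(x)^2)
  = 1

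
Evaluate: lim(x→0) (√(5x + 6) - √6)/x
This is a standard limit.

Factor or rationalize the expression:
  lim(x→0) (√(5x + 6) - √6)/x = 5·sqrt(6)/12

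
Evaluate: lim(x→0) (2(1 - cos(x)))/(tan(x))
This is a 0/0 indeterminate form.

Apply L'Hôpital's rule: differentiate numerator and denominator separately.
  f(x) = 2 - 2·cos(x)   ⇒   f'(x) = 2·sin(x)
  g(x) = tan(x)   ⇒   g'(x) = tan(x)^2 + 1
  lim(x→0) f'(x)/g'(x) = lim(x→0) (2·sin(x))/(tan(x)^2 + 1)
  = 0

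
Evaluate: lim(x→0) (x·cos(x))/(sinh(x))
This is a 0/0 indeterminate form.

Apply L'Hôpital's rule: differentiate numerator and denominator separately.
  f(x) = x·cos(x)   ⇒   f'(x) = -x·sin(x) + cos(x)
  g(x) = sinh(x)   ⇒   g'(x) = cosh(x)
  lim(x→0) f'(x)/g'(x) = lim(x→0) (-x·sin(x) + cos(x))/(cosh(x))
  = 1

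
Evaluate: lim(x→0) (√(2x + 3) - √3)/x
This is a standard limit.

Factor or rationalize the expression:
  lim(x→0) (√(2x + 3) - √3)/x = sqrt(3)/3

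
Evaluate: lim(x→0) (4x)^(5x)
This is an exponential indeterminate form.

For exponential indeterminate forms, take the natural log:
  Let L = lim(x→0) (4x)^(5x)
  Then ln(L) = lim(x→0) [exponent × ln(base)]
  Evaluate using L'Hôpital or standard limits, then exponentiate.
  L = 1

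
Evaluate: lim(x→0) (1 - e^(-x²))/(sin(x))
This is a 0/0 indeterminate form.

Apply L'Hôpital's rule: differentiate numerator and denominator separately.
  f(x) = 1 - e^(-x^2)   ⇒   f'(x) = 2·x·e^(-x^2)
  g(x) = sin(x)   ⇒   g'(x) = cos(x)
  lim(x→0) f'(x)/g'(x) = lim(x→0) (2·x·e^(-x^2))/(cos(x))
  = 0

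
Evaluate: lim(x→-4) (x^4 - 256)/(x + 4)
This is a standard limit.

Factor or rationalize the expression:
  lim(x→-4) (x^4 - 256)/(x + 4) = -256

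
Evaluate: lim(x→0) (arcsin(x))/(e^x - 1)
This is a 0/0 indeterminate form.

Apply L'Hôpital's rule: differentiate numerator and denominator separately.
  f(x) = asin(x)   ⇒   f'(x) = 1/sqrt(1 - x^2)
  g(x) = e^(x) - 1   ⇒   g'(x) = e^(x)
  lim(x→0) f'(x)/g'(x) = lim(x→0) (1/sqrt(1 - x^2))/(e^(x))
  = 1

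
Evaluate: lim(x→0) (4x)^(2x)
This is an exponential indeterminate form.

For exponential indeterminate forms, take the natural log:
  Let L = lim(x→0) (4x)^(2x)
  Then ln(L) = lim(x→0) [exponent × ln(base)]
  Evaluate using L'Hôpital or standard limits, then exponentiate.
  L = 1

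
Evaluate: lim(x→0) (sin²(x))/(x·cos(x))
This is a 0/0 indeterminate form.

Apply L'Hôpital's rule: differentiate numerator and denominator separately.
  f(x) = sin(x)^2   ⇒   f'(x) = 2·sin(x)·cos(x)
  g(x) = x·cos(x)   ⇒   g'(x) = -x·sin(x) + cos(x)
  lim(x→0) f'(x)/g'(x) = lim(x→0) (2·sin(x)·cos(x))/(-x·sin(x) + cos(x))
  = 0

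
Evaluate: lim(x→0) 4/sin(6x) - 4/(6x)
This is an ∞-∞ indeterminate form.

Combine fractions or rationalize to convert ∞-∞ to 0/0 form:
  lim(x→0) 4/sin(6x) - 4/(6x) = 0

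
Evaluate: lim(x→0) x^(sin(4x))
This is an exponential indeterminate form.

For exponential indeterminate forms, take the natural log:
  Let L = lim(x→0) x^(sin(4x))
  Then ln(L) = lim(x→0) [exponent × ln(base)]
  Evaluate using L'Hôpital or standard limits, then exponentiate.
  L = 1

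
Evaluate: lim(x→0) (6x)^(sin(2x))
This is an exponential indeterminate form.

For exponential indeterminate forms, take the natural log:
  Let L = lim(x→0) (6x)^(sin(2x))
  Then ln(L) = lim(x→0) [exponent × ln(base)]
  Evaluate using L'Hôpital or standard limits, then exponentiate.
  L = 1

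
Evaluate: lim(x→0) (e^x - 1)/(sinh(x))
This is a 0/0 indeterminate form.

Apply L'Hôpital's rule: differentiate numerator and denominator separately.
  f(x) = e^(x) - 1   ⇒   f'(x) = e^(x)
  g(x) = sinh(x)   ⇒   g'(x) = cosh(x)
  lim(x→0) f'(x)/g'(x) = lim(x→0) (e^(x))/(cosh(x))
  = 1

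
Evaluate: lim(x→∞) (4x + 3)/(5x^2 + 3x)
This is an ∞/∞ indeterminate form.

Apply L'Hôpital's rule: differentiate numerator and denominator separately.
  f(x) = 4·x + 3   ⇒   f'(x) = 4
  g(x) = 5·x^2 + 3·x   ⇒   g'(x) = 10·x + 3
  lim(x→∞) f'(x)/g'(x) = lim(x→∞) (4)/(10·x + 3)
  = 0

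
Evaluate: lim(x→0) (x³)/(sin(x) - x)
This is a 0/0 indeterminate form.

Apply L'Hôpital's rule: differentiate numerator and denominator separately.
  f(x) = x^3   ⇒   f'(x) = 3·x^2
  g(x) = -x + sin(x)   ⇒   g'(x) = cos(x) - 1
  lim(x→0) f'(x)/g'(x) = lim(x→0) (3·x^2)/(cos(x) - 1)
  = -6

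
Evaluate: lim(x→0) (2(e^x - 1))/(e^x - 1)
This is a 0/0 indeterminate form.

Apply L'Hôpital's rule: differentiate numerator and denominator separately.
  f(x) = 2·e^(x) - 2   ⇒   f'(x) = 2·e^(x)
  g(x) = e^(x) - 1   ⇒   g'(x) = e^(x)
  lim(x→0) f'(x)/g'(x) = lim(x→0) (2·e^(x))/(e^(x))
  = 2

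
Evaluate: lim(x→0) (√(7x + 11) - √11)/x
This is a standard limit.

Factor or rationalize the expression:
  lim(x→0) (√(7x + 11) - √11)/x = 7·sqrt(11)/22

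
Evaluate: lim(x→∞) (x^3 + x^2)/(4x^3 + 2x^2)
This is an ∞/∞ indeterminate form.

Apply L'Hôpital's rule: differentiate numerator and denominator separately.
  f(x) = x^3 + x^2   ⇒   f'(x) = 3·x^2 + 2·x
  g(x) = 4·x^3 + 2·x^2   ⇒   g'(x) = 12·x^2 + 4·x
  lim(x→∞) f'(x)/g'(x) = lim(x→∞) (3·x^2 + 2·x)/(12·x^2 + 4·x)
  = 1/4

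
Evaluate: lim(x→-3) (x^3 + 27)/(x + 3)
This is a standard limit.

Factor or rationalize the expression:
  lim(x→-3) (x^3 + 27)/(x + 3) = 27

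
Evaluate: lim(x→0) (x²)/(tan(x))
This is a 0/0 indeterminate form.

Apply L'Hôpital's rule: differentiate numerator and denominator separately.
  f(x) = x^2   ⇒   f'(x) = 2·x
  g(x) = tan(x)   ⇒   g'(x) = tan(x)^2 + 1
  lim(x→0) f'(x)/g'(x) = lim(x→0) (2·x)/(tan(x)^2 + 1)
  = 0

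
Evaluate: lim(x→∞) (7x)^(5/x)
This is an exponential indeterminate form.

For exponential indeterminate forms, take the natural log:
  Let L = lim(x→∞) (7x)^(5/x)
  Then ln(L) = lim(x→∞) [exponent × ln(base)]
  Evaluate using L'Hôpital or standard limits, then exponentiate.
  L = 1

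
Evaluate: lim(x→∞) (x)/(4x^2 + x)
This is an ∞/∞ indeterminate form.

Apply L'Hôpital's rule: differentiate numerator and denominator separately.
  f(x) = x   ⇒   f'(x) = 1
  g(x) = 4·x^2 + x   ⇒   g'(x) = 8·x + 1
  lim(x→∞) f'(x)/g'(x) = lim(x→∞) (1)/(8·x + 1)
  = 0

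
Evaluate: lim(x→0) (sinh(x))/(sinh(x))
This is a 0/0 indeterminate form.

Apply L'Hôpital's rule: differentiate numerator and denominator separately.
  f(x) = sinh(x)   ⇒   f'(x) = cosh(x)
  g(x) = sinh(x)   ⇒   g'(x) = cosh(x)
  lim(x→0) f'(x)/g'(x) = lim(x→0) (cosh(x))/(cosh(x))
  = 1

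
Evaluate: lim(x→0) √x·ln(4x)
This is a 0·∞ indeterminate form.

Rewrite 0·∞ as a quotient (0/0 or ∞/∞ form), then apply L'Hôpital's rule:
  lim(x→0) √x·ln(4x) = 0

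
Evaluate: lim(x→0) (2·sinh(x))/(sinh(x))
This is a 0/0 indeterminate form.

Apply L'Hôpital's rule: differentiate numerator and denominator separately.
  f(x) = 2·sinh(x)   ⇒   f'(x) = 2·cosh(x)
  g(x) = sinh(x)   ⇒   g'(x) = cosh(x)
  lim(x→0) f'(x)/g'(x) = lim(x→0) (2·cosh(x))/(cosh(x))
  = 2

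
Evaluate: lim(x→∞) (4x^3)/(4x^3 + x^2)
This is an ∞/∞ indeterminate form.

Apply L'Hôpital's rule: differentiate numerator and denominator separately.
  f(x) = 4·x^3   ⇒   f'(x) = 12·x^2
  g(x) = 4·x^3 + x^2   ⇒   g'(x) = 12·x^2 + 2·x
  lim(x→∞) f'(x)/g'(x) = lim(x→∞) (12·x^2)/(12·x^2 + 2·x)
  = 1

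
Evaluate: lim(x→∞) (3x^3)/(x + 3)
This is an ∞/∞ indeterminate form.

Apply L'Hôpital's rule: differentiate numerator and denominator separately.
  f(x) = 3·x^3   ⇒   f'(x) = 9·x^2
  g(x) = x + 3   ⇒   g'(x) = 1
  lim(x→∞) f'(x)/g'(x) = lim(x→∞) (9·x^2)/(1)
  = ∞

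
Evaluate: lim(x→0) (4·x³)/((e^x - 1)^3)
This is a 0/0 indeterminate form.

Apply L'Hôpital's rule: differentiate numerator and denominator separately.
  f(x) = 4·x^3   ⇒   f'(x) = 12·x^2
  g(x) = (e^(x) - 1)^3   ⇒   g'(x) = 3·(e^(x) - 1)^2·e^(x)
  lim(x→0) f'(x)/g'(x) = lim(x→0) (12·x^2)/(3·(e^(x) - 1)^2·e^(x))
  = 4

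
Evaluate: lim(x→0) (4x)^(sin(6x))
This is an exponential indeterminate form.

For exponential indeterminate forms, take the natural log:
  Let L = lim(x→0) (4x)^(sin(6x))
  Then ln(L) = lim(x→0) [exponent × ln(base)]
  Evaluate using L'Hôpital or standard limits, then exponentiate.
  L = 1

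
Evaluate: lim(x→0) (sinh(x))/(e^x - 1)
This is a 0/0 indeterminate form.

Apply L'Hôpital's rule: differentiate numerator and denominator separately.
  f(x) = sinh(x)   ⇒   f'(x) = cosh(x)
  g(x) = e^(x) - 1   ⇒   g'(x) = e^(x)
  lim(x→0) f'(x)/g'(x) = lim(x→0) (cosh(x))/(e^(x))
  = 1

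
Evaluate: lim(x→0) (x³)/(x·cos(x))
This is a 0/0 indeterminate form.

Apply L'Hôpital's rule: differentiate numerator and denominator separately.
  f(x) = x^3   ⇒   f'(x) = 3·x^2
  g(x) = x·cos(x)   ⇒   g'(x) = -x·sin(x) + cos(x)
  lim(x→0) f'(x)/g'(x) = lim(x→0) (3·x^2)/(-x·sin(x) + cos(x))
  = 0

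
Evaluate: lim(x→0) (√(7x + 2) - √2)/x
This is a standard limit.

Factor or rationalize the expression:
  lim(x→0) (√(7x + 2) - √2)/x = 7·sqrt(2)/4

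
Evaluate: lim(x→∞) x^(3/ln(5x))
This is an exponential indeterminate form.

For exponential indeterminate forms, take the natural log:
  Let L = lim(x→∞) x^(3/ln(5x))
  Then ln(L) = lim(x→∞) [exponent × ln(base)]
  Evaluate using L'Hôpital or standard limits, then exponentiate.
  L = e^(3)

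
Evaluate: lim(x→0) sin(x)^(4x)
This is an exponential indeterminate form.

For exponential indeterminate forms, take the natural log:
  Let L = lim(x→0) sin(x)^(4x)
  Then ln(L) = lim(x→0) [exponent × ln(base)]
  Evaluate using L'Hôpital or standard limits, then exponentiate.
  L = 1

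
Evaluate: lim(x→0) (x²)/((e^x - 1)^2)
This is a 0/0 indeterminate form.

Apply L'Hôpital's rule: differentiate numerator and denominator separately.
  f(x) = x^2   ⇒   f'(x) = 2·x
  g(x) = (e^(x) - 1)^2   ⇒   g'(x) = 2·(e^(x) - 1)·e^(x)
  lim(x→0) f'(x)/g'(x) = lim(x→0) (2·x)/(2·(e^(x) - 1)·e^(x))
  = 1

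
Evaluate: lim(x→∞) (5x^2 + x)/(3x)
This is an ∞/∞ indeterminate form.

Apply L'Hôpital's rule: differentiate numerator and denominator separately.
  f(x) = 5·x^2 + x   ⇒   f'(x) = 10·x + 1
  g(x) = 3·x   ⇒   g'(x) = 3
  lim(x→∞) f'(x)/g'(x) = lim(x→∞) (10·x + 1)/(3)
  = ∞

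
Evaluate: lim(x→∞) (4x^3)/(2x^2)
This is an ∞/∞ indeterminate form.

Apply L'Hôpital's rule: differentiate numerator and denominator separately.
  f(x) = 4·x^3   ⇒   f'(x) = 12·x^2
  g(x) = 2·x^2   ⇒   g'(x) = 4·x
  lim(x→∞) f'(x)/g'(x) = lim(x→∞) (12·x^2)/(4·x)
  = ∞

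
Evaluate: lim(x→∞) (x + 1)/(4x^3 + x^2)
This is an ∞/∞ indeterminate form.

Apply L'Hôpital's rule: differentiate numerator and denominator separately.
  f(x) = x + 1   ⇒   f'(x) = 1
  g(x) = 4·x^3 + x^2   ⇒   g'(x) = 12·x^2 + 2·x
  lim(x→∞) f'(x)/g'(x) = lim(x→∞) (1)/(12·x^2 + 2·x)
  = 0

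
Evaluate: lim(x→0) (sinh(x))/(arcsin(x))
This is a 0/0 indeterminate form.

Apply L'Hôpital's rule: differentiate numerator and denominator separately.
  f(x) = sinh(x)   ⇒   f'(x) = cosh(x)
  g(x) = asin(x)   ⇒   g'(x) = 1/sqrt(1 - x^2)
  lim(x→0) f'(x)/g'(x) = lim(x→0) (cosh(x))/(1/sqrt(1 - x^2))
  = 1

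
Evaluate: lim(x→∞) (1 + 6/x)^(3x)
This is an exponential indeterminate form.

For exponential indeterminate forms, take the natural log:
  Let L = lim(x→∞) (1 + 6/x)^(3x)
  Then ln(L) = lim(x→∞) [exponent × ln(base)]
  Evaluate using L'Hôpital or standard limits, then exponentiate.
  L = e^(18)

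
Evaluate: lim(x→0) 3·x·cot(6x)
This is a 0·∞ indeterminate form.

Rewrite 0·∞ as a quotient (0/0 or ∞/∞ form), then apply L'Hôpital's rule:
  lim(x→0) 3·x·cot(6x) = 1/2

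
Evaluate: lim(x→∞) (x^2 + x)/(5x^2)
This is an ∞/∞ indeterminate form.

Apply L'Hôpital's rule: differentiate numerator and denominator separately.
  f(x) = x^2 + x   ⇒   f'(x) = 2·x + 1
  g(x) = 5·x^2   ⇒   g'(x) = 10·x
  lim(x→∞) f'(x)/g'(x) = lim(x→∞) (2·x + 1)/(10·x)
  = 1/5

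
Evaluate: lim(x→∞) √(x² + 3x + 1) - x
This is an ∞-∞ indeterminate form.

Combine fractions or rationalize to convert ∞-∞ to 0/0 form:
  lim(x→∞) √(x² + 3x + 1) - x = 3/2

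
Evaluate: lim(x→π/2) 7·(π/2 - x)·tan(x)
This is a 0·∞ indeterminate form.

Rewrite 0·∞ as a quotient (0/0 or ∞/∞ form), then apply L'Hôpital's rule:
  lim(x→π/2) 7·(π/2 - x)·tan(x) = 7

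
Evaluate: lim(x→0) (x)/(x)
This is a 0/0 indeterminate form.

Apply L'Hôpital's rule: differentiate numerator and denominator separately.
  f(x) = x   ⇒   f'(x) = 1
  g(x) = x   ⇒   g'(x) = 1
  lim(x→0) f'(x)/g'(x) = lim(x→0) (1)/(1)
  = 1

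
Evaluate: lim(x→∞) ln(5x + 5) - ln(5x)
This is an ∞-∞ indeterminate form.

Combine fractions or rationalize to convert ∞-∞ to 0/0 form:
  lim(x→∞) ln(5x + 5) - ln(5x) = 0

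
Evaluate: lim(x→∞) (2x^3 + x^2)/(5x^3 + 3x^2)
This is an ∞/∞ indeterminate form.

Apply L'Hôpital's rule: differentiate numerator and denominator separately.
  f(x) = 2·x^3 + x^2   ⇒   f'(x) = 6·x^2 + 2·x
  g(x) = 5·x^3 + 3·x^2   ⇒   g'(x) = 15·x^2 + 6·x
  lim(x→∞) f'(x)/g'(x) = lim(x→∞) (6·x^2 + 2·x)/(15·x^2 + 6·x)
  = 2/5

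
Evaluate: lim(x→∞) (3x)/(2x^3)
This is an ∞/∞ indeterminate form.

Apply L'Hôpital's rule: differentiate numerator and denominator separately.
  f(x) = 3·x   ⇒   f'(x) = 3
  g(x) = 2·x^3   ⇒   g'(x) = 6·x^2
  lim(x→∞) f'(x)/g'(x) = lim(x→∞) (3)/(6·x^2)
  = 0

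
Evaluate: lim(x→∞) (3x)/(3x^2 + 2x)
This is an ∞/∞ indeterminate form.

Apply L'Hôpital's rule: differentiate numerator and denominator separately.
  f(x) = 3·x   ⇒   f'(x) = 3
  g(x) = 3·x^2 + 2·x   ⇒   g'(x) = 6·x + 2
  lim(x→∞) f'(x)/g'(x) = lim(x→∞) (3)/(6·x + 2)
  = 0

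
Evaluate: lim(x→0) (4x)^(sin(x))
This is an exponential indeterminate form.

For exponential indeterminate forms, take the natural log:
  Let L = lim(x→0) (4x)^(sin(x))
  Then ln(L) = lim(x→0) [exponent × ln(base)]
  Evaluate using L'Hôpital or standard limits, then exponentiate.
  L = 1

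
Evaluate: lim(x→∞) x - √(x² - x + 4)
This is an ∞-∞ indeterminate form.

Combine fractions or rationalize to convert ∞-∞ to 0/0 form:
  lim(x→∞) x - √(x² - x + 4) = 1/2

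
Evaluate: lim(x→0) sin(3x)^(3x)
This is an exponential indeterminate form.

For exponential indeterminate forms, take the natural log:
  Let L = lim(x→0) sin(3x)^(3x)
  Then ln(L) = lim(x→0) [exponent × ln(base)]
  Evaluate using L'Hôpital or standard limits, then exponentiate.
  L = 1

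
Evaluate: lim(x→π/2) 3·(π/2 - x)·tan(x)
This is a 0·∞ indeterminate form.

Rewrite 0·∞ as a quotient (0/0 or ∞/∞ form), then apply L'Hôpital's rule:
  lim(x→π/2) 3·(π/2 - x)·tan(x) = 3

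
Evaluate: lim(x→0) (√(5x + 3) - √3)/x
This is a standard limit.

Factor or rationalize the expression:
  lim(x→0) (√(5x + 3) - √3)/x = 5·sqrt(3)/6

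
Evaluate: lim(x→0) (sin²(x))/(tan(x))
This is a 0/0 indeterminate form.

Apply L'Hôpital's rule: differentiate numerator and denominator separately.
  f(x) = sin(x)^2   ⇒   f'(x) = 2·sin(x)·cos(x)
  g(x) = tan(x)   ⇒   g'(x) = tan(x)^2 + 1
  lim(x→0) f'(x)/g'(x) = lim(x→0) (2·sin(x)·cos(x))/(tan(x)^2 + 1)
  = 0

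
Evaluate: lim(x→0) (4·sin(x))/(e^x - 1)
This is a 0/0 indeterminate form.

Apply L'Hôpital's rule: differentiate numerator and denominator separately.
  f(x) = 4·sin(x)   ⇒   f'(x) = 4·cos(x)
  g(x) = e^(x) - 1   ⇒   g'(x) = e^(x)
  lim(x→0) f'(x)/g'(x) = lim(x→0) (4·cos(x))/(e^(x))
  = 4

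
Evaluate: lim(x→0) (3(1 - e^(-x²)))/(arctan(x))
This is a 0/0 indeterminate form.

Apply L'Hôpital's rule: differentiate numerator and denominator separately.
  f(x) = 3 - 3·e^(-x^2)   ⇒   f'(x) = 6·x·e^(-x^2)
  g(x) = atan(x)   ⇒   g'(x) = 1/(x^2 + 1)
  lim(x→0) f'(x)/g'(x) = lim(x→0) (6·x·e^(-x^2))/(1/(x^2 + 1))
  = 0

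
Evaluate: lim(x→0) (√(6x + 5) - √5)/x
This is a standard limit.

Factor or rationalize the expression:
  lim(x→0) (√(6x + 5) - √5)/x = 3·sqrt(5)/5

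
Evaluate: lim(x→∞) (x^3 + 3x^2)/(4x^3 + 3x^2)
This is an ∞/∞ indeterminate form.

Apply L'Hôpital's rule: differentiate numerator and denominator separately.
  f(x) = x^3 + 3·x^2   ⇒   f'(x) = 3·x^2 + 6·x
  g(x) = 4·x^3 + 3·x^2   ⇒   g'(x) = 12·x^2 + 6·x
  lim(x→∞) f'(x)/g'(x) = lim(x→∞) (3·x^2 + 6·x)/(12·x^2 + 6·x)
  = 1/4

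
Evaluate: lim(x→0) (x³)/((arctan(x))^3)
This is a 0/0 indeterminate form.

Apply L'Hôpital's rule: differentiate numerator and denominator separately.
  f(x) = x^3   ⇒   f'(x) = 3·x^2
  g(x) = atan(x)^3   ⇒   g'(x) = 3·atan(x)^2/(x^2 + 1)
  lim(x→0) f'(x)/g'(x) = lim(x→0) (3·x^2)/(3·atan(x)^2/(x^2 + 1))
  = 1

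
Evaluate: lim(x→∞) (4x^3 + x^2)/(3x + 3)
This is an ∞/∞ indeterminate form.

Apply L'Hôpital's rule: differentiate numerator and denominator separately.
  f(x) = 4·x^3 + x^2   ⇒   f'(x) = 12·x^2 + 2·x
  g(x) = 3·x + 3   ⇒   g'(x) = 3
  lim(x→∞) f'(x)/g'(x) = lim(x→∞) (12·x^2 + 2·x)/(3)
  = ∞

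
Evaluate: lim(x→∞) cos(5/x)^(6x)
This is an exponential indeterminate form.

For exponential indeterminate forms, take the natural log:
  Let L = lim(x→∞) cos(5/x)^(6x)
  Then ln(L) = lim(x→∞) [exponent × ln(base)]
  Evaluate using L'Hôpital or standard limits, then exponentiate.
  L = 1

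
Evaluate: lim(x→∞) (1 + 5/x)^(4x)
This is an exponential indeterminate form.

For exponential indeterminate forms, take the natural log:
  Let L = lim(x→∞) (1 + 5/x)^(4x)
  Then ln(L) = lim(x→∞) [exponent × ln(base)]
  Evaluate using L'Hôpital or standard limits, then exponentiate.
  L = e^(20)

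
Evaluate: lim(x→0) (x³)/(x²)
This is a 0/0 indeterminate form.

Apply L'Hôpital's rule: differentiate numerator and denominator separately.
  f(x) = x^3   ⇒   f'(x) = 3·x^2
  g(x) = x^2   ⇒   g'(x) = 2·x
  lim(x→0) f'(x)/g'(x) = lim(x→0) (3·x^2)/(2·x)
  = 0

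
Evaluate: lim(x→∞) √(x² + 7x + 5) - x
This is an ∞-∞ indeterminate form.

Combine fractions or rationalize to convert ∞-∞ to 0/0 form:
  lim(x→∞) √(x² + 7x + 5) - x = 7/2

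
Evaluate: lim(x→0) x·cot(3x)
This is a 0·∞ indeterminate form.

Rewrite 0·∞ as a quotient (0/0 or ∞/∞ form), then apply L'Hôpital's rule:
  lim(x→0) x·cot(3x) = 1/3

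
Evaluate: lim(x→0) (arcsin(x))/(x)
This is a 0/0 indeterminate form.

Apply L'Hôpital's rule: differentiate numerator and denominator separately.
  f(x) = asin(x)   ⇒   f'(x) = 1/sqrt(1 - x^2)
  g(x) = x   ⇒   g'(x) = 1
  lim(x→0) f'(x)/g'(x) = lim(x→0) (1/sqrt(1 - x^2))/(1)
  = 1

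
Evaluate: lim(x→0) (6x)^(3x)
This is an exponential indeterminate form.

For exponential indeterminate forms, take the natural log:
  Let L = lim(x→0) (6x)^(3x)
  Then ln(L) = lim(x→0) [exponent × ln(base)]
  Evaluate using L'Hôpital or standard limits, then exponentiate.
  L = 1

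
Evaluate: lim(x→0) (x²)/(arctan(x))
This is a 0/0 indeterminate form.

Apply L'Hôpital's rule: differentiate numerator and denominator separately.
  f(x) = x^2   ⇒   f'(x) = 2·x
  g(x) = atan(x)   ⇒   g'(x) = 1/(x^2 + 1)
  lim(x→0) f'(x)/g'(x) = lim(x→0) (2·x)/(1/(x^2 + 1))
  = 0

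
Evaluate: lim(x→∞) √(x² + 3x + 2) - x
This is an ∞-∞ indeterminate form.

Combine fractions or rationalize to convert ∞-∞ to 0/0 form:
  lim(x→∞) √(x² + 3x + 2) - x = 3/2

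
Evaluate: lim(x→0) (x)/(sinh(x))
This is a 0/0 indeterminate form.

Apply L'Hôpital's rule: differentiate numerator and denominator separately.
  f(x) = x   ⇒   f'(x) = 1
  g(x) = sinh(x)   ⇒   g'(x) = cosh(x)
  lim(x→0) f'(x)/g'(x) = lim(x→0) (1)/(cosh(x))
  = 1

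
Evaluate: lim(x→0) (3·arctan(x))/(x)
This is a 0/0 indeterminate form.

Apply L'Hôpital's rule: differentiate numerator and denominator separately.
  f(x) = 3·atan(x)   ⇒   f'(x) = 3/(x^2 + 1)
  g(x) = x   ⇒   g'(x) = 1
  lim(x→0) f'(x)/g'(x) = lim(x→0) (3/(x^2 + 1))/(1)
  = 3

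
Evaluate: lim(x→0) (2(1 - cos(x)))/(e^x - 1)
This is a 0/0 indeterminate form.

Apply L'Hôpital's rule: differentiate numerator and denominator separately.
  f(x) = 2 - 2·cos(x)   ⇒   f'(x) = 2·sin(x)
  g(x) = e^(x) - 1   ⇒   g'(x) = e^(x)
  lim(x→0) f'(x)/g'(x) = lim(x→0) (2·sin(x))/(e^(x))
  = 0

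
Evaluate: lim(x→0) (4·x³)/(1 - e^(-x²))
This is a 0/0 indeterminate form.

Apply L'Hôpital's rule: differentiate numerator and denominator separately.
  f(x) = 4·x^3   ⇒   f'(x) = 12·x^2
  g(x) = 1 - e^(-x^2)   ⇒   g'(x) = 2·x·e^(-x^2)
  lim(x→0) f'(x)/g'(x) = lim(x→0) (12·x^2)/(2·x·e^(-x^2))
  = 0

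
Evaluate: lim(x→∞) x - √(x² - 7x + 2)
This is an ∞-∞ indeterminate form.

Combine fractions or rationalize to convert ∞-∞ to 0/0 form:
  lim(x→∞) x - √(x² - 7x + 2) = 7/2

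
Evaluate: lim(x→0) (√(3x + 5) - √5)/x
This is a standard limit.

Factor or rationalize the expression:
  lim(x→0) (√(3x + 5) - √5)/x = 3·sqrt(5)/10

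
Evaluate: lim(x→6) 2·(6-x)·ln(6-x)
This is a 0·∞ indeterminate form.

Rewrite 0·∞ as a quotient (0/0 or ∞/∞ form), then apply L'Hôpital's rule:
  lim(x→6) 2·(6-x)·ln(6-x) = 0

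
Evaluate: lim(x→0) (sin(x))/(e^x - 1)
This is a 0/0 indeterminate form.

Apply L'Hôpital's rule: differentiate numerator and denominator separately.
  f(x) = sin(x)   ⇒   f'(x) = cos(x)
  g(x) = e^(x) - 1   ⇒   g'(x) = e^(x)
  lim(x→0) f'(x)/g'(x) = lim(x→0) (cos(x))/(e^(x))
  = 1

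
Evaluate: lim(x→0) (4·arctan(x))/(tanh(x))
This is a 0/0 indeterminate form.

Apply L'Hôpital's rule: differentiate numerator and denominator separately.
  f(x) = 4·atan(x)   ⇒   f'(x) = 4/(x^2 + 1)
  g(x) = tanh(x)   ⇒   g'(x) = 1 - tanh(x)^2
  lim(x→0) f'(x)/g'(x) = lim(x→0) (4/(x^2 + 1))/(1 - tanh(x)^2)
  = 4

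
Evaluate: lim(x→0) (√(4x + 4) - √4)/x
This is a standard limit.

Factor or rationalize the expression:
  lim(x→0) (√(4x + 4) - √4)/x = 1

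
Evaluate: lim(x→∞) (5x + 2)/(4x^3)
This is an ∞/∞ indeterminate form.

Apply L'Hôpital's rule: differentiate numerator and denominator separately.
  f(x) = 5·x + 2   ⇒   f'(x) = 5
  g(x) = 4·x^3   ⇒   g'(x) = 12·x^2
  lim(x→∞) f'(x)/g'(x) = lim(x→∞) (5)/(12·x^2)
  = 0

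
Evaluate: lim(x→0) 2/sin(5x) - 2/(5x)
This is an ∞-∞ indeterminate form.

Combine fractions or rationalize to convert ∞-∞ to 0/0 form:
  lim(x→0) 2/sin(5x) - 2/(5x) = 0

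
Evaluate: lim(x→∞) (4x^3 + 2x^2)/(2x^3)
This is an ∞/∞ indeterminate form.

Apply L'Hôpital's rule: differentiate numerator and denominator separately.
  f(x) = 4·x^3 + 2·x^2   ⇒   f'(x) = 12·x^2 + 4·x
  g(x) = 2·x^3   ⇒   g'(x) = 6·x^2
  lim(x→∞) f'(x)/g'(x) = lim(x→∞) (12·x^2 + 4·x)/(6·x^2)
  = 2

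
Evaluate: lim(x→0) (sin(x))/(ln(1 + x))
This is a 0/0 indeterminate form.

Apply L'Hôpital's rule: differentiate numerator and denominator separately.
  f(x) = sin(x)   ⇒   f'(x) = cos(x)
  g(x) = ln(x + 1)   ⇒   g'(x) = 1/(x + 1)
  lim(x→0) f'(x)/g'(x) = lim(x→0) (cos(x))/(1/(x + 1))
  = 1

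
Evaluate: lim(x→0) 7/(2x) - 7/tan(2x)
This is an ∞-∞ indeterminate form.

Combine fractions or rationalize to convert ∞-∞ to 0/0 form:
  lim(x→0) 7/(2x) - 7/tan(2x) = 0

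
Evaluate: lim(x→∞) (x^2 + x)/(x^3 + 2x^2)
This is an ∞/∞ indeterminate form.

Apply L'Hôpital's rule: differentiate numerator and denominator separately.
  f(x) = x^2 + x   ⇒   f'(x) = 2·x + 1
  g(x) = x^3 + 2·x^2   ⇒   g'(x) = 3·x^2 + 4·x
  lim(x→∞) f'(x)/g'(x) = lim(x→∞) (2·x + 1)/(3·x^2 + 4·x)
  = 0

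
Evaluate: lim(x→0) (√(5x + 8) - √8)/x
This is a standard limit.

Factor or rationalize the expression:
  lim(x→0) (√(5x + 8) - √8)/x = 5·sqrt(2)/8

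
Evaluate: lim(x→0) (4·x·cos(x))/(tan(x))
This is a 0/0 indeterminate form.

Apply L'Hôpital's rule: differentiate numerator and denominator separately.
  f(x) = 4·x·cos(x)   ⇒   f'(x) = -4·x·sin(x) + 4·cos(x)
  g(x) = tan(x)   ⇒   g'(x) = tan(x)^2 + 1
  lim(x→0) f'(x)/g'(x) = lim(x→0) (-4·x·sin(x) + 4·cos(x))/(tan(x)^2 + 1)
  = 4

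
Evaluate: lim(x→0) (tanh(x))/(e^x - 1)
This is a 0/0 indeterminate form.

Apply L'Hôpital's rule: differentiate numerator and denominator separately.
  f(x) = tanh(x)   ⇒   f'(x) = 1 - tanh(x)^2
  g(x) = e^(x) - 1   ⇒   g'(x) = e^(x)
  lim(x→0) f'(x)/g'(x) = lim(x→0) (1 - tanh(x)^2)/(e^(x))
  = 1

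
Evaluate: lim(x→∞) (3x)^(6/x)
This is an exponential indeterminate form.

For exponential indeterminate forms, take the natural log:
  Let L = lim(x→∞) (3x)^(6/x)
  Then ln(L) = lim(x→∞) [exponent × ln(base)]
  Evaluate using L'Hôpital or standard limits, then exponentiate.
  L = 1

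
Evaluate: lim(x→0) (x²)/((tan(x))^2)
This is a 0/0 indeterminate form.

Apply L'Hôpital's rule: differentiate numerator and denominator separately.
  f(x) = x^2   ⇒   f'(x) = 2·x
  g(x) = tan(x)^2   ⇒   g'(x) = (2·tan(x)^2 + 2)·tan(x)
  lim(x→0) f'(x)/g'(x) = lim(x→0) (2·x)/((2·tan(x)^2 + 2)·tan(x))
  = 1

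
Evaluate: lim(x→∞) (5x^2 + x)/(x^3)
This is an ∞/∞ indeterminate form.

Apply L'Hôpital's rule: differentiate numerator and denominator separately.
  f(x) = 5·x^2 + x   ⇒   f'(x) = 10·x + 1
  g(x) = x^3   ⇒   g'(x) = 3·x^2
  lim(x→∞) f'(x)/g'(x) = lim(x→∞) (10·x + 1)/(3·x^2)
  = 0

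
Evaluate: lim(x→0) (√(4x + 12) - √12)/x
This is a standard limit.

Factor or rationalize the expression:
  lim(x→0) (√(4x + 12) - √12)/x = sqrt(3)/3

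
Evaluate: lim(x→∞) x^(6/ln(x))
This is an exponential indeterminate form.

For exponential indeterminate forms, take the natural log:
  Let L = lim(x→∞) x^(6/ln(x))
  Then ln(L) = lim(x→∞) [exponent × ln(base)]
  Evaluate using L'Hôpital or standard limits, then exponentiate.
  L = e^(6)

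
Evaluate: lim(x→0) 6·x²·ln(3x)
This is a 0·∞ indeterminate form.

Rewrite 0·∞ as a quotient (0/0 or ∞/∞ form), then apply L'Hôpital's rule:
  lim(x→0) 6·x²·ln(3x) = 0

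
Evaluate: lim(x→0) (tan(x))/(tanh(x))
This is a 0/0 indeterminate form.

Apply L'Hôpital's rule: differentiate numerator and denominator separately.
  f(x) = tan(x)   ⇒   f'(x) = tan(x)^2 + 1
  g(x) = tanh(x)   ⇒   g'(x) = 1 - tanh(x)^2
  lim(x→0) f'(x)/g'(x) = lim(x→0) (tan(x)^2 + 1)/(1 - tanh(x)^2)
  = 1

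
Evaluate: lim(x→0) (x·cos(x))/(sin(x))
This is a 0/0 indeterminate form.

Apply L'Hôpital's rule: differentiate numerator and denominator separately.
  f(x) = x·cos(x)   ⇒   f'(x) = -x·sin(x) + cos(x)
  g(x) = sin(x)   ⇒   g'(x) = cos(x)
  lim(x→0) f'(x)/g'(x) = lim(x→0) (-x·sin(x) + cos(x))/(cos(x))
  = 1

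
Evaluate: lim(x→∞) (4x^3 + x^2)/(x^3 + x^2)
This is an ∞/∞ indeterminate form.

Apply L'Hôpital's rule: differentiate numerator and denominator separately.
  f(x) = 4·x^3 + x^2   ⇒   f'(x) = 12·x^2 + 2·x
  g(x) = x^3 + x^2   ⇒   g'(x) = 3·x^2 + 2·x
  lim(x→∞) f'(x)/g'(x) = lim(x→∞) (12·x^2 + 2·x)/(3·x^2 + 2·x)
  = 4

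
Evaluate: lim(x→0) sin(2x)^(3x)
This is an exponential indeterminate form.

For exponential indeterminate forms, take the natural log:
  Let L = lim(x→0) sin(2x)^(3x)
  Then ln(L) = lim(x→0) [exponent × ln(base)]
  Evaluate using L'Hôpital or standard limits, then exponentiate.
  L = 1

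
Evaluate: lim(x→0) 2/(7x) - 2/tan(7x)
This is an ∞-∞ indeterminate form.

Combine fractions or rationalize to convert ∞-∞ to 0/0 form:
  lim(x→0) 2/(7x) - 2/tan(7x) = 0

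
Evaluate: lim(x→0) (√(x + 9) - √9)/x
This is a standard limit.

Factor or rationalize the expression:
  lim(x→0) (√(x + 9) - √9)/x = 1/6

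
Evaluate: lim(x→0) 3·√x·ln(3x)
This is a 0·∞ indeterminate form.

Rewrite 0·∞ as a quotient (0/0 or ∞/∞ form), then apply L'Hôpital's rule:
  lim(x→0) 3·√x·ln(3x) = 0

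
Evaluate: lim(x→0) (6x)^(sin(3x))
This is an exponential indeterminate form.

For exponential indeterminate forms, take the natural log:
  Let L = lim(x→0) (6x)^(sin(3x))
  Then ln(L) = lim(x→0) [exponent × ln(base)]
  Evaluate using L'Hôpital or standard limits, then exponentiate.
  L = 1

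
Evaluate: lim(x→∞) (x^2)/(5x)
This is an ∞/∞ indeterminate form.

Apply L'Hôpital's rule: differentiate numerator and denominator separately.
  f(x) = x^2   ⇒   f'(x) = 2·x
  g(x) = 5·x   ⇒   g'(x) = 5
  lim(x→∞) f'(x)/g'(x) = lim(x→∞) (2·x)/(5)
  = ∞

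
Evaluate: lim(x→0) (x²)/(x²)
This is a 0/0 indeterminate form.

Apply L'Hôpital's rule: differentiate numerator and denominator separately.
  f(x) = x^2   ⇒   f'(x) = 2·x
  g(x) = x^2   ⇒   g'(x) = 2·x
  lim(x→0) f'(x)/g'(x) = lim(x→0) (2·x)/(2·x)
  = 1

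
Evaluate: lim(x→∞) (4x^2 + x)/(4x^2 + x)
This is an ∞/∞ indeterminate form.

Apply L'Hôpital's rule: differentiate numerator and denominator separately.
  f(x) = 4·x^2 + x   ⇒   f'(x) = 8·x + 1
  g(x) = 4·x^2 + x   ⇒   g'(x) = 8·x + 1
  lim(x→∞) f'(x)/g'(x) = lim(x→∞) (8·x + 1)/(8·x + 1)
  = 1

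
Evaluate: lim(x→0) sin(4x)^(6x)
This is an exponential indeterminate form.

For exponential indeterminate forms, take the natural log:
  Let L = lim(x→0) sin(4x)^(6x)
  Then ln(L) = lim(x→0) [exponent × ln(base)]
  Evaluate using L'Hôpital or standard limits, then exponentiate.
  L = 1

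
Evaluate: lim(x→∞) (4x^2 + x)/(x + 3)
This is an ∞/∞ indeterminate form.

Apply L'Hôpital's rule: differentiate numerator and denominator separately.
  f(x) = 4·x^2 + x   ⇒   f'(x) = 8·x + 1
  g(x) = x + 3   ⇒   g'(x) = 1
  lim(x→∞) f'(x)/g'(x) = lim(x→∞) (8·x + 1)/(1)
  = ∞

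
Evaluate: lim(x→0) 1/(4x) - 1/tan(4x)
This is an ∞-∞ indeterminate form.

Combine fractions or rationalize to convert ∞-∞ to 0/0 form:
  lim(x→0) 1/(4x) - 1/tan(4x) = 0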